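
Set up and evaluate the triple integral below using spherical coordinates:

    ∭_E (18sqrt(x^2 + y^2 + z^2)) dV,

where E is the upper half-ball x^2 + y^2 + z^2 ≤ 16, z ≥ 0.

In spherical coordinates, x = ρ sin(φ) cos(θ), y = ρ sin(φ) sin(θ), z = ρ cos(φ), and dV = ρ^2 sin(φ) dρ dφ dθ.

The integrand becomes 18ρ, so

    ∭_E (18sqrt(x^2 + y^2 + z^2)) dV = ∫_{0}^{2π} ∫_{0}^{π/2} ∫_{0}^{4} (18ρ) · ρ^2 sin(φ) dρ dφ dθ.

Inner (ρ): 1152sin(φ).
Middle (φ): 1152.
Outer (θ): 2304π.

Therefore the triple integral equals 2304π.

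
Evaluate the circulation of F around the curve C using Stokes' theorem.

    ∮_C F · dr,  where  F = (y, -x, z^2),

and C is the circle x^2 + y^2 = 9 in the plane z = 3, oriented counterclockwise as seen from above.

Let S be the flat disk x^2 + y^2 ≤ 9 in the plane z = 3, with upward unit normal n̂ = ẑ. By Stokes' theorem,

    ∮_C F · dr = ∬_S (∇ × F) · n̂ dS = ∬_D (curl F)_z dA,

where D is the disk x^2 + y^2 ≤ 9.

Compute the curl of F = (y, -x, z^2):
    (∇ × F)_x = ∂F_z/∂y - ∂F_y/∂z = 0,
    (∇ × F)_y = ∂F_x/∂z - ∂F_z/∂x = 0,
    (∇ × F)_z = ∂F_y/∂x - ∂F_x/∂y = -2.

On z = 3, (curl F)_z = -2.

Convert to polar (x = r cos θ, y = r sin θ, dA = r dr dθ); the integrand becomes -2, so

    ∬_D (curl F)_z dA = ∫_0^{2π} ∫_0^{3} (-2) · r dr dθ.

Inner (r from 0 to 3): -9.
Outer (θ from 0 to 2π): -18π.

Therefore ∮_C F · dr = -18π.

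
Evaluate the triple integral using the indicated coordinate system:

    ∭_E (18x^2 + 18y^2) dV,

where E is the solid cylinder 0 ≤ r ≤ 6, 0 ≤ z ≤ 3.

In cylindrical coordinates, x = r cos(θ), y = r sin(θ), z = z, and dV = r dr dθ dz.

The integrand becomes 18r^2, so

    ∭_E (18x^2 + 18y^2) dV = ∫_{0}^{2π} ∫_{0}^{6} ∫_{0}^{3} (18r^2) · r dz dr dθ.

Inner (z): 54r^3.
Middle (r from 0 to 6): 17496.
Outer (θ): 34992π.

Therefore the triple integral equals 34992π.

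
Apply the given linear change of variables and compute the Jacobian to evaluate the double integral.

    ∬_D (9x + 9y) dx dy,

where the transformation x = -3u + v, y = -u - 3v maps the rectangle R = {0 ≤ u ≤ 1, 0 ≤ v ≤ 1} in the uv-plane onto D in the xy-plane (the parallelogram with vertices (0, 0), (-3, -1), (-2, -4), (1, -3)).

Compute the Jacobian determinant of (x, y) with respect to (u, v):

    ∂(x,y)/∂(u,v) = | -3  1 | = (-3)(-3) - (1)(-1) = 10.
                   | -1  -3 |

Its absolute value is |J| = 10 (the area scaling factor).

Substituting x = -3u + v, y = -u - 3v into the integrand,

    9x + 9y → -36u - 18v,

so the integral becomes

    ∬_R (-36u - 18v) · |J| du dv = ∫_0^1 ∫_0^1 (-360u - 180v) dv du.

Inner (v): -360u - 90.
Outer (u): -270.

Therefore ∬_D (9x + 9y) dx dy = -270.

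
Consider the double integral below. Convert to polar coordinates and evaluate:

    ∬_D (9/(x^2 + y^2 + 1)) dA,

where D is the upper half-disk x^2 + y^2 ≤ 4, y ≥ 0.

The region D is 0 ≤ r ≤ 2, 0 ≤ θ ≤ π in polar coordinates, where x = r cos(θ), y = r sin(θ), and dA = r dr dθ.

Under the substitution, the integrand becomes 9/(r^2 + 1), so

    ∬_D (9/(x^2 + y^2 + 1)) dA = ∫_{0}^{π} ∫_{0}^{2} (9/(r^2 + 1)) · r dr dθ.

Inner integral (in r): ∫_{0}^{2} (9/(r^2 + 1)) · r dr = 9log(5)/2.

Outer integral (in θ): ∫_{0}^{π} (9log(5)/2) dθ = 9π log(5)/2.

Therefore ∬_D (9/(x^2 + y^2 + 1)) dA = 9π log(5)/2.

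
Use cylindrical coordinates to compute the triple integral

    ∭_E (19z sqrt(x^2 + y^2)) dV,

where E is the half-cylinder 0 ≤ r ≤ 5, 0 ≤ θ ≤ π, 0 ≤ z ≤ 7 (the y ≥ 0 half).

In cylindrical coordinates, x = r cos(θ), y = r sin(θ), z = z, and dV = r dr dθ dz.

The integrand becomes 19r z, so

    ∭_E (19z sqrt(x^2 + y^2)) dV = ∫_{0}^{π} ∫_{0}^{5} ∫_{0}^{7} (19r z) · r dz dr dθ.

Inner (z): 931r^2/2.
Middle (r from 0 to 5): 116375/6.
Outer (θ): 116375π/6.

Therefore the triple integral equals 116375π/6.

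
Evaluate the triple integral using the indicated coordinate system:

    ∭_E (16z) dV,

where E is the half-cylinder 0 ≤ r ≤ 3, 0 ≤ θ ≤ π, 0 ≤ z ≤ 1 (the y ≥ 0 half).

In cylindrical coordinates, x = r cos(θ), y = r sin(θ), z = z, and dV = r dr dθ dz.

The integrand becomes 16z, so

    ∭_E (16z) dV = ∫_{0}^{π} ∫_{0}^{3} ∫_{0}^{1} (16z) · r dz dr dθ.

Inner (z): 8r.
Middle (r from 0 to 3): 36.
Outer (θ): 36π.

Therefore the triple integral equals 36π.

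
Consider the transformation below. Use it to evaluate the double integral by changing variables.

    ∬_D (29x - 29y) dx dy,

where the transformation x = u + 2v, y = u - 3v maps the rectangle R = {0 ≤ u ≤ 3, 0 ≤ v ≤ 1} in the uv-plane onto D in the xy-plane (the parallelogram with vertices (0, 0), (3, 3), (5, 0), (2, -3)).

Compute the Jacobian determinant of (x, y) with respect to (u, v):

    ∂(x,y)/∂(u,v) = | 1  2 | = (1)(-3) - (2)(1) = -5.
                   | 1  -3 |

Its absolute value is |J| = 5 (the area scaling factor).

Substituting x = u + 2v, y = u - 3v into the integrand,

    29x - 29y → 145v,

so the integral becomes

    ∬_R (145v) · |J| du dv = ∫_0^3 ∫_0^1 (725v) dv du.

Inner (v): 725/2.
Outer (u): 2175/2.

Therefore ∬_D (29x - 29y) dx dy = 2175/2.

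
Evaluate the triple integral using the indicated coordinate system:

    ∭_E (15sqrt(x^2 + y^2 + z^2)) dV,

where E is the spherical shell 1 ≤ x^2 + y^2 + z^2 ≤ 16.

In spherical coordinates, x = ρ sin(φ) cos(θ), y = ρ sin(φ) sin(θ), z = ρ cos(φ), and dV = ρ^2 sin(φ) dρ dφ dθ.

The integrand becomes 15ρ, so

    ∭_E (15sqrt(x^2 + y^2 + z^2)) dV = ∫_{0}^{2π} ∫_{0}^{π} ∫_{1}^{4} (15ρ) · ρ^2 sin(φ) dρ dφ dθ.

Inner (ρ): 3825sin(φ)/4.
Middle (φ): 3825/2.
Outer (θ): 3825π.

Therefore the triple integral equals 3825π.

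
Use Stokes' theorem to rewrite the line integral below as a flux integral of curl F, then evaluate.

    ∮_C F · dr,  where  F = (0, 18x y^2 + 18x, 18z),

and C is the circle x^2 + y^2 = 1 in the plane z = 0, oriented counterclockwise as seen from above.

Let S be the flat disk x^2 + y^2 ≤ 1 in the plane z = 0, with upward unit normal n̂ = ẑ. By Stokes' theorem,

    ∮_C F · dr = ∬_S (∇ × F) · n̂ dS = ∬_D (curl F)_z dA,

where D is the disk x^2 + y^2 ≤ 1.

Compute the curl of F = (0, 18x y^2 + 18x, 18z):
    (∇ × F)_x = ∂F_z/∂y - ∂F_y/∂z = 0,
    (∇ × F)_y = ∂F_x/∂z - ∂F_z/∂x = 0,
    (∇ × F)_z = ∂F_y/∂x - ∂F_x/∂y = 18y^2 + 18.

On z = 0, (curl F)_z = 18y^2 + 18.

Convert to polar (x = r cos θ, y = r sin θ, dA = r dr dθ); the integrand becomes 18r^2sin(θ)^2 + 18, so

    ∬_D (curl F)_z dA = ∫_0^{2π} ∫_0^{1} (18r^2sin(θ)^2 + 18) · r dr dθ.

Inner (r from 0 to 1): 9sin(θ)^2/2 + 9.
Outer (θ from 0 to 2π): 45π/2.

Therefore ∮_C F · dr = 45π/2.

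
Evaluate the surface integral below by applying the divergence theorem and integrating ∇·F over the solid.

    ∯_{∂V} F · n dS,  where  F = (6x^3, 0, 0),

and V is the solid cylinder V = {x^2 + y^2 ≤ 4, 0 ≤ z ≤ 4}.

By the divergence theorem,

    ∯_{∂V} F · n dS = ∭_V (∇ · F) dV.

Compute the divergence:
    ∇ · F = ∂F_x/∂x + ∂F_y/∂y + ∂F_z/∂z = 18x^2 + 0 + 0 = 18x^2.

In cylindrical coordinates, x = r cos(θ), y = r sin(θ), z = z, dV = r dr dθ dz, with 0 ≤ r ≤ 2, 0 ≤ θ ≤ 2π, 0 ≤ z ≤ 4.

The integrand, after substitution and multiplying by the volume element, becomes (18r^2cos(θ)^2) · r, so

    ∭_V (∇·F) dV = ∫_0^{2π} ∫_0^{2} ∫_0^{4} (18r^2cos(θ)^2) · r dz dr dθ.

Inner (z from 0 to 4): 72r^3cos(θ)^2.
Middle (r from 0 to 2): 288cos(θ)^2.
Outer (θ from 0 to 2π): 288π.

Therefore ∯_{∂V} F · n dS = 288π.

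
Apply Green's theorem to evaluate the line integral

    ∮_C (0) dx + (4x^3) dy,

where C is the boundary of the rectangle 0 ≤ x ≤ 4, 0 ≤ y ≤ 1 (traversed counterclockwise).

Green's theorem converts the closed line integral into a double integral over the enclosed region D:

    ∮_C P dx + Q dy = ∬_D (∂Q/∂x - ∂P/∂y) dA.

Here P = 0, Q = 4x^3, so

    ∂Q/∂x = 12x^2,    ∂P/∂y = 0,
    ∂Q/∂x - ∂P/∂y = 12x^2.

D is the region 0 ≤ x ≤ 4, 0 ≤ y ≤ 1. Evaluating the double integral:

    ∬_D (12x^2) dA = ∫_0^{4} ∫_0^{1} (12x^2) dy dx.

Inner (y from 0 to 1): 12x^2.
Outer (x from 0 to 4): 256.

Therefore ∮_C P dx + Q dy = 256.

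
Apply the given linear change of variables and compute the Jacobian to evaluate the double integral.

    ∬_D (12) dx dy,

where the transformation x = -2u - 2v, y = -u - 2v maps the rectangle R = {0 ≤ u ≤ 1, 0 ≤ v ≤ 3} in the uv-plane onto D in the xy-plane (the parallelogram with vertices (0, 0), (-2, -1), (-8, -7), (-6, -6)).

Compute the Jacobian determinant of (x, y) with respect to (u, v):

    ∂(x,y)/∂(u,v) = | -2  -2 | = (-2)(-2) - (-2)(-1) = 2.
                   | -1  -2 |

Its absolute value is |J| = 2 (the area scaling factor).

Substituting x = -2u - 2v, y = -u - 2v into the integrand,

    12 → 12,

so the integral becomes

    ∬_R (12) · |J| du dv = ∫_0^1 ∫_0^3 (24) dv du.

Inner (v): 72.
Outer (u): 72.

Therefore ∬_D (12) dx dy = 72.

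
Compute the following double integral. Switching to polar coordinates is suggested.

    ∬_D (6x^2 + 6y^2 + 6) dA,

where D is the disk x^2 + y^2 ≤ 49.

The region D is 0 ≤ r ≤ 7, 0 ≤ θ ≤ 2π in polar coordinates, where x = r cos(θ), y = r sin(θ), and dA = r dr dθ.

Under the substitution, the integrand becomes 6r^2 + 6, so

    ∬_D (6x^2 + 6y^2 + 6) dA = ∫_{0}^{2π} ∫_{0}^{7} (6r^2 + 6) · r dr dθ.

Inner integral (in r): ∫_{0}^{7} (6r^2 + 6) · r dr = 7497/2.

Outer integral (in θ): ∫_{0}^{2π} (7497/2) dθ = 7497π.

Therefore ∬_D (6x^2 + 6y^2 + 6) dA = 7497π.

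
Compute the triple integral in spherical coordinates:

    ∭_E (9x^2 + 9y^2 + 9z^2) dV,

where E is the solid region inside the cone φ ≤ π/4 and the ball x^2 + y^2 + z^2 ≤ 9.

In spherical coordinates, x = ρ sin(φ) cos(θ), y = ρ sin(φ) sin(θ), z = ρ cos(φ), and dV = ρ^2 sin(φ) dρ dφ dθ.

The integrand becomes 9ρ^2, so

    ∭_E (9x^2 + 9y^2 + 9z^2) dV = ∫_{0}^{2π} ∫_{0}^{π/4} ∫_{0}^{3} (9ρ^2) · ρ^2 sin(φ) dρ dφ dθ.

Inner (ρ): 2187sin(φ)/5.
Middle (φ): 2187/5 - 2187sqrt(2)/10.
Outer (θ): 2187π (2 - sqrt(2))/5.

Therefore the triple integral equals 2187π (2 - sqrt(2))/5.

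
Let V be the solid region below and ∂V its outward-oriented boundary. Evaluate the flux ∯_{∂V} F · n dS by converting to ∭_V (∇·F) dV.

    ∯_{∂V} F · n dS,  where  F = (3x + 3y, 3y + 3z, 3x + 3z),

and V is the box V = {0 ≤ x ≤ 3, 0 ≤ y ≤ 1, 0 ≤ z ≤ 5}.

By the divergence theorem,

    ∯_{∂V} F · n dS = ∭_V (∇ · F) dV.

Compute the divergence:
    ∇ · F = ∂F_x/∂x + ∂F_y/∂y + ∂F_z/∂z = 3 + 3 + 3 = 9.

V is a rectangular box, so dV = dx dy dz with 0 ≤ x ≤ 3, 0 ≤ y ≤ 1, 0 ≤ z ≤ 5.

Integrate (9) over V as an iterated integral:

    ∭_V (∇·F) dV = ∫_0^{3} ∫_0^{1} ∫_0^{5} (9) dz dy dx.

Inner (z from 0 to 5): 45.
Middle (y from 0 to 1): 45.
Outer (x from 0 to 3): 135.

Therefore ∯_{∂V} F · n dS = 135.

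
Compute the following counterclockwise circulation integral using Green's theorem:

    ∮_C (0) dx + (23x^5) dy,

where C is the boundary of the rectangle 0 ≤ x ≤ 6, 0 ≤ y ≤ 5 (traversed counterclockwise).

Green's theorem converts the closed line integral into a double integral over the enclosed region D:

    ∮_C P dx + Q dy = ∬_D (∂Q/∂x - ∂P/∂y) dA.

Here P = 0, Q = 23x^5, so

    ∂Q/∂x = 115x^4,    ∂P/∂y = 0,
    ∂Q/∂x - ∂P/∂y = 115x^4.

D is the region 0 ≤ x ≤ 6, 0 ≤ y ≤ 5. Evaluating the double integral:

    ∬_D (115x^4) dA = ∫_0^{6} ∫_0^{5} (115x^4) dy dx.

Inner (y from 0 to 5): 575x^4.
Outer (x from 0 to 6): 894240.

Therefore ∮_C P dx + Q dy = 894240.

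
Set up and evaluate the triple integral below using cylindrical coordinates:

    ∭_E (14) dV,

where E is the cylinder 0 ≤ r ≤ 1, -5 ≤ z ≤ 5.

In cylindrical coordinates, x = r cos(θ), y = r sin(θ), z = z, and dV = r dr dθ dz.

The integrand becomes 14, so

    ∭_E (14) dV = ∫_{0}^{2π} ∫_{0}^{1} ∫_{-5}^{5} (14) · r dz dr dθ.

Inner (z): 140r.
Middle (r from 0 to 1): 70.
Outer (θ): 140π.

Therefore the triple integral equals 140π.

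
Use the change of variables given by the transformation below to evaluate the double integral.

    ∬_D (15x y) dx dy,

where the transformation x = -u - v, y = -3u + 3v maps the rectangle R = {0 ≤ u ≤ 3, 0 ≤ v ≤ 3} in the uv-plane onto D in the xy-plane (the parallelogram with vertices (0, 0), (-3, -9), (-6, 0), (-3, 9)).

Compute the Jacobian determinant of (x, y) with respect to (u, v):

    ∂(x,y)/∂(u,v) = | -1  -1 | = (-1)(3) - (-1)(-3) = -6.
                   | -3  3 |

Its absolute value is |J| = 6 (the area scaling factor).

Substituting x = -u - v, y = -3u + 3v into the integrand,

    15x y → 45u^2 - 45v^2,

so the integral becomes

    ∬_R (45u^2 - 45v^2) · |J| du dv = ∫_0^3 ∫_0^3 (270u^2 - 270v^2) dv du.

Inner (v): 810u^2 - 2430.
Outer (u): 0.

Therefore ∬_D (15x y) dx dy = 0.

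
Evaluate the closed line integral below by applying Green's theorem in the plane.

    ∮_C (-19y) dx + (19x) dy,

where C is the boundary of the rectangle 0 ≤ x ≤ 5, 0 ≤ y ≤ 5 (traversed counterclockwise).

Green's theorem converts the closed line integral into a double integral over the enclosed region D:

    ∮_C P dx + Q dy = ∬_D (∂Q/∂x - ∂P/∂y) dA.

Here P = -19y, Q = 19x, so

    ∂Q/∂x = 19,    ∂P/∂y = -19,
    ∂Q/∂x - ∂P/∂y = 38.

D is the region 0 ≤ x ≤ 5, 0 ≤ y ≤ 5. Evaluating the double integral:

    ∬_D (38) dA = ∫_0^{5} ∫_0^{5} (38) dy dx.

Inner (y from 0 to 5): 190.
Outer (x from 0 to 5): 950.

Therefore ∮_C P dx + Q dy = 950.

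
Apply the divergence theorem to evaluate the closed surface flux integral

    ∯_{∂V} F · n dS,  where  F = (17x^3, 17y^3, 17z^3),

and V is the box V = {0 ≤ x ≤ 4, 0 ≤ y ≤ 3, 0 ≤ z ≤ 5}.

By the divergence theorem,

    ∯_{∂V} F · n dS = ∭_V (∇ · F) dV.

Compute the divergence:
    ∇ · F = ∂F_x/∂x + ∂F_y/∂y + ∂F_z/∂z = 51x^2 + 51y^2 + 51z^2.

V is a rectangular box, so dV = dx dy dz with 0 ≤ x ≤ 4, 0 ≤ y ≤ 3, 0 ≤ z ≤ 5.

Integrate (51x^2 + 51y^2 + 51z^2) over V as an iterated integral:

    ∭_V (∇·F) dV = ∫_0^{4} ∫_0^{3} ∫_0^{5} (51x^2 + 51y^2 + 51z^2) dz dy dx.

Inner (z from 0 to 5): 255x^2 + 255y^2 + 2125.
Middle (y from 0 to 3): 765x^2 + 8670.
Outer (x from 0 to 4): 51000.

Therefore ∯_{∂V} F · n dS = 51000.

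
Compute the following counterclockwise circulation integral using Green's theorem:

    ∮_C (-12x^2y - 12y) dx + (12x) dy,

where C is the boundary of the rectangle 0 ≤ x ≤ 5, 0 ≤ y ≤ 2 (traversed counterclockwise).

Green's theorem converts the closed line integral into a double integral over the enclosed region D:

    ∮_C P dx + Q dy = ∬_D (∂Q/∂x - ∂P/∂y) dA.

Here P = -12x^2y - 12y, Q = 12x, so

    ∂Q/∂x = 12,    ∂P/∂y = -12x^2 - 12,
    ∂Q/∂x - ∂P/∂y = 12x^2 + 24.

D is the region 0 ≤ x ≤ 5, 0 ≤ y ≤ 2. Evaluating the double integral:

    ∬_D (12x^2 + 24) dA = ∫_0^{5} ∫_0^{2} (12x^2 + 24) dy dx.

Inner (y from 0 to 2): 24x^2 + 48.
Outer (x from 0 to 5): 1240.

Therefore ∮_C P dx + Q dy = 1240.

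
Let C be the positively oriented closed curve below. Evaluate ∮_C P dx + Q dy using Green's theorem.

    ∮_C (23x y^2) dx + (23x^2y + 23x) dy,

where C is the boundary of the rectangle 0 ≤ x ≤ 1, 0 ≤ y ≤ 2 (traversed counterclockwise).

Green's theorem converts the closed line integral into a double integral over the enclosed region D:

    ∮_C P dx + Q dy = ∬_D (∂Q/∂x - ∂P/∂y) dA.

Here P = 23x y^2, Q = 23x^2y + 23x, so

    ∂Q/∂x = 46x y + 23,    ∂P/∂y = 46x y,
    ∂Q/∂x - ∂P/∂y = 23.

D is the region 0 ≤ x ≤ 1, 0 ≤ y ≤ 2. Evaluating the double integral:

    ∬_D (23) dA = ∫_0^{1} ∫_0^{2} (23) dy dx.

Inner (y from 0 to 2): 46.
Outer (x from 0 to 1): 46.

Therefore ∮_C P dx + Q dy = 46.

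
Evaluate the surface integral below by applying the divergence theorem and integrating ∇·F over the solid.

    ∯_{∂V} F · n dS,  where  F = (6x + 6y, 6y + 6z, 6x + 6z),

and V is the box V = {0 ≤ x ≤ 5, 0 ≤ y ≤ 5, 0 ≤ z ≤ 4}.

By the divergence theorem,

    ∯_{∂V} F · n dS = ∭_V (∇ · F) dV.

Compute the divergence:
    ∇ · F = ∂F_x/∂x + ∂F_y/∂y + ∂F_z/∂z = 6 + 6 + 6 = 18.

V is a rectangular box, so dV = dx dy dz with 0 ≤ x ≤ 5, 0 ≤ y ≤ 5, 0 ≤ z ≤ 4.

Integrate (18) over V as an iterated integral:

    ∭_V (∇·F) dV = ∫_0^{5} ∫_0^{5} ∫_0^{4} (18) dz dy dx.

Inner (z from 0 to 4): 72.
Middle (y from 0 to 5): 360.
Outer (x from 0 to 5): 1800.

Therefore ∯_{∂V} F · n dS = 1800.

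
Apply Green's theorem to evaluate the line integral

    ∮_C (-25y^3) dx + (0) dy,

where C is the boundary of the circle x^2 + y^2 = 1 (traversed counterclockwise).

Green's theorem converts the closed line integral into a double integral over the enclosed region D:

    ∮_C P dx + Q dy = ∬_D (∂Q/∂x - ∂P/∂y) dA.

Here P = -25y^3, Q = 0, so

    ∂Q/∂x = 0,    ∂P/∂y = -75y^2,
    ∂Q/∂x - ∂P/∂y = 75y^2.

D is the region x^2 + y^2 ≤ 1. Evaluating the double integral:

In polar coordinates (x = r cos θ, y = r sin θ, dA = r dr dθ) the integrand becomes 75r^2sin(θ)^2, so

    ∬_D (75y^2) dA = ∫_0^{2π} ∫_0^{1} (75r^2sin(θ)^2) · r dr dθ.

Inner (r from 0 to 1): 75sin(θ)^2/4.
Outer (θ from 0 to 2π): 75π/4.

Therefore ∮_C P dx + Q dy = 75π/4.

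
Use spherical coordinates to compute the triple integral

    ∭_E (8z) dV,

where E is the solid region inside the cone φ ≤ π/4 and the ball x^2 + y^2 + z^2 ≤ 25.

In spherical coordinates, x = ρ sin(φ) cos(θ), y = ρ sin(φ) sin(θ), z = ρ cos(φ), and dV = ρ^2 sin(φ) dρ dφ dθ.

The integrand becomes 8ρ cos(φ), so

    ∭_E (8z) dV = ∫_{0}^{2π} ∫_{0}^{π/4} ∫_{0}^{5} (8ρ cos(φ)) · ρ^2 sin(φ) dρ dφ dθ.

Inner (ρ): 625sin(2φ).
Middle (φ): 625/2.
Outer (θ): 625π.

Therefore the triple integral equals 625π.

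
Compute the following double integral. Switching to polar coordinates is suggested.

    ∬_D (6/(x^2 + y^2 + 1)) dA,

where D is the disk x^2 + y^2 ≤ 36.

The region D is 0 ≤ r ≤ 6, 0 ≤ θ ≤ 2π in polar coordinates, where x = r cos(θ), y = r sin(θ), and dA = r dr dθ.

Under the substitution, the integrand becomes 6/(r^2 + 1), so

    ∬_D (6/(x^2 + y^2 + 1)) dA = ∫_{0}^{2π} ∫_{0}^{6} (6/(r^2 + 1)) · r dr dθ.

Inner integral (in r): ∫_{0}^{6} (6/(r^2 + 1)) · r dr = log(50653).

Outer integral (in θ): ∫_{0}^{2π} (log(50653)) dθ = 6π log(37).

Therefore ∬_D (6/(x^2 + y^2 + 1)) dA = 6π log(37).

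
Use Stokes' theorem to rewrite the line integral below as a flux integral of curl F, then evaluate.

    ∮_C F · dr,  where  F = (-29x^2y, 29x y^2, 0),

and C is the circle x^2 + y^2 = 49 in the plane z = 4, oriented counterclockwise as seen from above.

Let S be the flat disk x^2 + y^2 ≤ 49 in the plane z = 4, with upward unit normal n̂ = ẑ. By Stokes' theorem,

    ∮_C F · dr = ∬_S (∇ × F) · n̂ dS = ∬_D (curl F)_z dA,

where D is the disk x^2 + y^2 ≤ 49.

Compute the curl of F = (-29x^2y, 29x y^2, 0):
    (∇ × F)_x = ∂F_z/∂y - ∂F_y/∂z = 0,
    (∇ × F)_y = ∂F_x/∂z - ∂F_z/∂x = 0,
    (∇ × F)_z = ∂F_y/∂x - ∂F_x/∂y = 29x^2 + 29y^2.

On z = 4, (curl F)_z = 29x^2 + 29y^2.

Convert to polar (x = r cos θ, y = r sin θ, dA = r dr dθ); the integrand becomes 29r^2, so

    ∬_D (curl F)_z dA = ∫_0^{2π} ∫_0^{7} (29r^2) · r dr dθ.

Inner (r from 0 to 7): 69629/4.
Outer (θ from 0 to 2π): 69629π/2.

Therefore ∮_C F · dr = 69629π/2.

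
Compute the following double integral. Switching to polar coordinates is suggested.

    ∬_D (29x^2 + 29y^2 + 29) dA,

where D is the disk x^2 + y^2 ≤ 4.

The region D is 0 ≤ r ≤ 2, 0 ≤ θ ≤ 2π in polar coordinates, where x = r cos(θ), y = r sin(θ), and dA = r dr dθ.

Under the substitution, the integrand becomes 29r^2 + 29, so

    ∬_D (29x^2 + 29y^2 + 29) dA = ∫_{0}^{2π} ∫_{0}^{2} (29r^2 + 29) · r dr dθ.

Inner integral (in r): ∫_{0}^{2} (29r^2 + 29) · r dr = 174.

Outer integral (in θ): ∫_{0}^{2π} (174) dθ = 348π.

Therefore ∬_D (29x^2 + 29y^2 + 29) dA = 348π.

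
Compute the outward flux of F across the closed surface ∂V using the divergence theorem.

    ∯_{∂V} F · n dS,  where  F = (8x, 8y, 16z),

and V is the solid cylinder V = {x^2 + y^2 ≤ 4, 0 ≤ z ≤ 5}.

By the divergence theorem,

    ∯_{∂V} F · n dS = ∭_V (∇ · F) dV.

Compute the divergence:
    ∇ · F = ∂F_x/∂x + ∂F_y/∂y + ∂F_z/∂z = 8 + 8 + 16 = 32.

In cylindrical coordinates, x = r cos(θ), y = r sin(θ), z = z, dV = r dr dθ dz, with 0 ≤ r ≤ 2, 0 ≤ θ ≤ 2π, 0 ≤ z ≤ 5.

The integrand, after substitution and multiplying by the volume element, becomes (32) · r, so

    ∭_V (∇·F) dV = ∫_0^{2π} ∫_0^{2} ∫_0^{5} (32) · r dz dr dθ.

Inner (z from 0 to 5): 160r.
Middle (r from 0 to 2): 320.
Outer (θ from 0 to 2π): 640π.

Therefore ∯_{∂V} F · n dS = 640π.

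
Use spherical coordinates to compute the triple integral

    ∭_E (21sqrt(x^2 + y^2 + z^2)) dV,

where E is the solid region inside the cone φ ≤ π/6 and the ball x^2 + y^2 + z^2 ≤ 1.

In spherical coordinates, x = ρ sin(φ) cos(θ), y = ρ sin(φ) sin(θ), z = ρ cos(φ), and dV = ρ^2 sin(φ) dρ dφ dθ.

The integrand becomes 21ρ, so

    ∭_E (21sqrt(x^2 + y^2 + z^2)) dV = ∫_{0}^{2π} ∫_{0}^{π/6} ∫_{0}^{1} (21ρ) · ρ^2 sin(φ) dρ dφ dθ.

Inner (ρ): 21sin(φ)/4.
Middle (φ): 21/4 - 21sqrt(3)/8.
Outer (θ): 21π (2 - sqrt(3))/4.

Therefore the triple integral equals 21π (2 - sqrt(3))/4.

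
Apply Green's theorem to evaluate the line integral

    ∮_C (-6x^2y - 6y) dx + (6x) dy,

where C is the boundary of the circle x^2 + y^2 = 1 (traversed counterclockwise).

Green's theorem converts the closed line integral into a double integral over the enclosed region D:

    ∮_C P dx + Q dy = ∬_D (∂Q/∂x - ∂P/∂y) dA.

Here P = -6x^2y - 6y, Q = 6x, so

    ∂Q/∂x = 6,    ∂P/∂y = -6x^2 - 6,
    ∂Q/∂x - ∂P/∂y = 6x^2 + 12.

D is the region x^2 + y^2 ≤ 1. Evaluating the double integral:

In polar coordinates (x = r cos θ, y = r sin θ, dA = r dr dθ) the integrand becomes 6r^2cos(θ)^2 + 12, so

    ∬_D (6x^2 + 12) dA = ∫_0^{2π} ∫_0^{1} (6r^2cos(θ)^2 + 12) · r dr dθ.

Inner (r from 0 to 1): 3cos(θ)^2/2 + 6.
Outer (θ from 0 to 2π): 27π/2.

Therefore ∮_C P dx + Q dy = 27π/2.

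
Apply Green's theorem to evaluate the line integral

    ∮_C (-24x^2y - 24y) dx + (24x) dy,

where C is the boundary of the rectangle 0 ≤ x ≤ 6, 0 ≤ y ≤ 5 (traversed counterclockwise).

Green's theorem converts the closed line integral into a double integral over the enclosed region D:

    ∮_C P dx + Q dy = ∬_D (∂Q/∂x - ∂P/∂y) dA.

Here P = -24x^2y - 24y, Q = 24x, so

    ∂Q/∂x = 24,    ∂P/∂y = -24x^2 - 24,
    ∂Q/∂x - ∂P/∂y = 24x^2 + 48.

D is the region 0 ≤ x ≤ 6, 0 ≤ y ≤ 5. Evaluating the double integral:

    ∬_D (24x^2 + 48) dA = ∫_0^{6} ∫_0^{5} (24x^2 + 48) dy dx.

Inner (y from 0 to 5): 120x^2 + 240.
Outer (x from 0 to 6): 10080.

Therefore ∮_C P dx + Q dy = 10080.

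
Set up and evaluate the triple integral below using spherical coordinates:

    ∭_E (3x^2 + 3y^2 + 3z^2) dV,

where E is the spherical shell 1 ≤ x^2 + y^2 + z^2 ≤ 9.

In spherical coordinates, x = ρ sin(φ) cos(θ), y = ρ sin(φ) sin(θ), z = ρ cos(φ), and dV = ρ^2 sin(φ) dρ dφ dθ.

The integrand becomes 3ρ^2, so

    ∭_E (3x^2 + 3y^2 + 3z^2) dV = ∫_{0}^{2π} ∫_{0}^{π} ∫_{1}^{3} (3ρ^2) · ρ^2 sin(φ) dρ dφ dθ.

Inner (ρ): 726sin(φ)/5.
Middle (φ): 1452/5.
Outer (θ): 2904π/5.

Therefore the triple integral equals 2904π/5.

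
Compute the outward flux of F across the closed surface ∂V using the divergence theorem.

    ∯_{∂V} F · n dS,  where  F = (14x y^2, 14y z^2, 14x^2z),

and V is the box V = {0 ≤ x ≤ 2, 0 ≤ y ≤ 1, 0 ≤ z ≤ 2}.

By the divergence theorem,

    ∯_{∂V} F · n dS = ∭_V (∇ · F) dV.

Compute the divergence:
    ∇ · F = ∂F_x/∂x + ∂F_y/∂y + ∂F_z/∂z = 14y^2 + 14z^2 + 14x^2 = 14x^2 + 14y^2 + 14z^2.

V is a rectangular box, so dV = dx dy dz with 0 ≤ x ≤ 2, 0 ≤ y ≤ 1, 0 ≤ z ≤ 2.

Integrate (14x^2 + 14y^2 + 14z^2) over V as an iterated integral:

    ∭_V (∇·F) dV = ∫_0^{2} ∫_0^{1} ∫_0^{2} (14x^2 + 14y^2 + 14z^2) dz dy dx.

Inner (z from 0 to 2): 28x^2 + 28y^2 + 112/3.
Middle (y from 0 to 1): 28x^2 + 140/3.
Outer (x from 0 to 2): 168.

Therefore ∯_{∂V} F · n dS = 168.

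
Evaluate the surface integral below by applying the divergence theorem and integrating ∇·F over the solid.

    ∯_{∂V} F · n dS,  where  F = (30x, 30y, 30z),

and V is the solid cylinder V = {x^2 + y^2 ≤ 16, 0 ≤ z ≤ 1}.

By the divergence theorem,

    ∯_{∂V} F · n dS = ∭_V (∇ · F) dV.

Compute the divergence:
    ∇ · F = ∂F_x/∂x + ∂F_y/∂y + ∂F_z/∂z = 30 + 30 + 30 = 90.

In cylindrical coordinates, x = r cos(θ), y = r sin(θ), z = z, dV = r dr dθ dz, with 0 ≤ r ≤ 4, 0 ≤ θ ≤ 2π, 0 ≤ z ≤ 1.

The integrand, after substitution and multiplying by the volume element, becomes (90) · r, so

    ∭_V (∇·F) dV = ∫_0^{2π} ∫_0^{4} ∫_0^{1} (90) · r dz dr dθ.

Inner (z from 0 to 1): 90r.
Middle (r from 0 to 4): 720.
Outer (θ from 0 to 2π): 1440π.

Therefore ∯_{∂V} F · n dS = 1440π.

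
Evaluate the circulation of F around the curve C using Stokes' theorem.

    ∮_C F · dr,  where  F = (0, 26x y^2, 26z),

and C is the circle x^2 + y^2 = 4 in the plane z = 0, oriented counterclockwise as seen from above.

Let S be the flat disk x^2 + y^2 ≤ 4 in the plane z = 0, with upward unit normal n̂ = ẑ. By Stokes' theorem,

    ∮_C F · dr = ∬_S (∇ × F) · n̂ dS = ∬_D (curl F)_z dA,

where D is the disk x^2 + y^2 ≤ 4.

Compute the curl of F = (0, 26x y^2, 26z):
    (∇ × F)_x = ∂F_z/∂y - ∂F_y/∂z = 0,
    (∇ × F)_y = ∂F_x/∂z - ∂F_z/∂x = 0,
    (∇ × F)_z = ∂F_y/∂x - ∂F_x/∂y = 26y^2.

On z = 0, (curl F)_z = 26y^2.

Convert to polar (x = r cos θ, y = r sin θ, dA = r dr dθ); the integrand becomes 26r^2sin(θ)^2, so

    ∬_D (curl F)_z dA = ∫_0^{2π} ∫_0^{2} (26r^2sin(θ)^2) · r dr dθ.

Inner (r from 0 to 2): 104sin(θ)^2.
Outer (θ from 0 to 2π): 104π.

Therefore ∮_C F · dr = 104π.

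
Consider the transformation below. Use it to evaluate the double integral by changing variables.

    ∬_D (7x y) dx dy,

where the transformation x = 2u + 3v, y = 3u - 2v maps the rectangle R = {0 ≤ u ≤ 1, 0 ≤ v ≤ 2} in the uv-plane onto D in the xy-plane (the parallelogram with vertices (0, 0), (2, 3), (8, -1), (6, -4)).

Compute the Jacobian determinant of (x, y) with respect to (u, v):

    ∂(x,y)/∂(u,v) = | 2  3 | = (2)(-2) - (3)(3) = -13.
                   | 3  -2 |

Its absolute value is |J| = 13 (the area scaling factor).

Substituting x = 2u + 3v, y = 3u - 2v into the integrand,

    7x y → 42u^2 + 35u v - 42v^2,

so the integral becomes

    ∬_R (42u^2 + 35u v - 42v^2) · |J| du dv = ∫_0^1 ∫_0^2 (546u^2 + 455u v - 546v^2) dv du.

Inner (v): 1092u^2 + 910u - 1456.
Outer (u): -637.

Therefore ∬_D (7x y) dx dy = -637.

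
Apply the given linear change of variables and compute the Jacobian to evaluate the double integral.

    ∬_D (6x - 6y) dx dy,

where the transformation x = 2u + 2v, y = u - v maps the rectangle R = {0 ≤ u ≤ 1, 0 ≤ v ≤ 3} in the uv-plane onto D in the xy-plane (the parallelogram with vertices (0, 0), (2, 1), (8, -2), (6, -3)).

Compute the Jacobian determinant of (x, y) with respect to (u, v):

    ∂(x,y)/∂(u,v) = | 2  2 | = (2)(-1) - (2)(1) = -4.
                   | 1  -1 |

Its absolute value is |J| = 4 (the area scaling factor).

Substituting x = 2u + 2v, y = u - v into the integrand,

    6x - 6y → 6u + 18v,

so the integral becomes

    ∬_R (6u + 18v) · |J| du dv = ∫_0^1 ∫_0^3 (24u + 72v) dv du.

Inner (v): 72u + 324.
Outer (u): 360.

Therefore ∬_D (6x - 6y) dx dy = 360.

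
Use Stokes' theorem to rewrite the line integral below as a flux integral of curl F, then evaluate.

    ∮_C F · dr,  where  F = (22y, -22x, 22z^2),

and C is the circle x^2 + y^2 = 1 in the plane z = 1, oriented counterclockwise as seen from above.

Let S be the flat disk x^2 + y^2 ≤ 1 in the plane z = 1, with upward unit normal n̂ = ẑ. By Stokes' theorem,

    ∮_C F · dr = ∬_S (∇ × F) · n̂ dS = ∬_D (curl F)_z dA,

where D is the disk x^2 + y^2 ≤ 1.

Compute the curl of F = (22y, -22x, 22z^2):
    (∇ × F)_x = ∂F_z/∂y - ∂F_y/∂z = 0,
    (∇ × F)_y = ∂F_x/∂z - ∂F_z/∂x = 0,
    (∇ × F)_z = ∂F_y/∂x - ∂F_x/∂y = -44.

On z = 1, (curl F)_z = -44.

Convert to polar (x = r cos θ, y = r sin θ, dA = r dr dθ); the integrand becomes -44, so

    ∬_D (curl F)_z dA = ∫_0^{2π} ∫_0^{1} (-44) · r dr dθ.

Inner (r from 0 to 1): -22.
Outer (θ from 0 to 2π): -44π.

Therefore ∮_C F · dr = -44π.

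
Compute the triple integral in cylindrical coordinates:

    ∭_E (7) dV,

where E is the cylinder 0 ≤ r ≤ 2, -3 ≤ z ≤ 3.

In cylindrical coordinates, x = r cos(θ), y = r sin(θ), z = z, and dV = r dr dθ dz.

The integrand becomes 7, so

    ∭_E (7) dV = ∫_{0}^{2π} ∫_{0}^{2} ∫_{-3}^{3} (7) · r dz dr dθ.

Inner (z): 42r.
Middle (r from 0 to 2): 84.
Outer (θ): 168π.

Therefore the triple integral equals 168π.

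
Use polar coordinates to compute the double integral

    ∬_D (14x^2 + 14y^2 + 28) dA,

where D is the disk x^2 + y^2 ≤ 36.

The region D is 0 ≤ r ≤ 6, 0 ≤ θ ≤ 2π in polar coordinates, where x = r cos(θ), y = r sin(θ), and dA = r dr dθ.

Under the substitution, the integrand becomes 14r^2 + 28, so

    ∬_D (14x^2 + 14y^2 + 28) dA = ∫_{0}^{2π} ∫_{0}^{6} (14r^2 + 28) · r dr dθ.

Inner integral (in r): ∫_{0}^{6} (14r^2 + 28) · r dr = 5040.

Outer integral (in θ): ∫_{0}^{2π} (5040) dθ = 10080π.

Therefore ∬_D (14x^2 + 14y^2 + 28) dA = 10080π.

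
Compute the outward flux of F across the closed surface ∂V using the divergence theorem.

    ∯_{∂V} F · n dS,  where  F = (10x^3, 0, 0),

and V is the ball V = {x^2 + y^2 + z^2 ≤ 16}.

By the divergence theorem,

    ∯_{∂V} F · n dS = ∭_V (∇ · F) dV.

Compute the divergence:
    ∇ · F = ∂F_x/∂x + ∂F_y/∂y + ∂F_z/∂z = 30x^2 + 0 + 0 = 30x^2.

In spherical coordinates, x = ρ sin(φ) cos(θ), y = ρ sin(φ) sin(θ), z = ρ cos(φ), dV = ρ^2 sin(φ) dρ dφ dθ, with 0 ≤ ρ ≤ 4, 0 ≤ φ ≤ π, 0 ≤ θ ≤ 2π.

The integrand, after substitution and multiplying by the volume element, becomes (30ρ^2sin(φ)^2cos(θ)^2) · ρ^2 sin(φ), so

    ∭_V (∇·F) dV = ∫_0^{2π} ∫_0^{π} ∫_0^{4} (30ρ^2sin(φ)^2cos(θ)^2) · ρ^2 sin(φ) dρ dφ dθ.

Inner (ρ from 0 to 4): 6144sin(φ)^3cos(θ)^2.
Middle (φ from 0 to π): 8192cos(θ)^2.
Outer (θ from 0 to 2π): 8192π.

Therefore ∯_{∂V} F · n dS = 8192π.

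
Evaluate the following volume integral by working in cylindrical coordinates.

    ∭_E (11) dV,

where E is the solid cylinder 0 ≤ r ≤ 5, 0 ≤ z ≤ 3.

In cylindrical coordinates, x = r cos(θ), y = r sin(θ), z = z, and dV = r dr dθ dz.

The integrand becomes 11, so

    ∭_E (11) dV = ∫_{0}^{2π} ∫_{0}^{5} ∫_{0}^{3} (11) · r dz dr dθ.

Inner (z): 33r.
Middle (r from 0 to 5): 825/2.
Outer (θ): 825π.

Therefore the triple integral equals 825π.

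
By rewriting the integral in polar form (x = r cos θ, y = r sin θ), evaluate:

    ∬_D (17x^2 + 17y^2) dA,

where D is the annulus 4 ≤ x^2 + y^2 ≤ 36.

The region D is 2 ≤ r ≤ 6, 0 ≤ θ ≤ 2π in polar coordinates, where x = r cos(θ), y = r sin(θ), and dA = r dr dθ.

Under the substitution, the integrand becomes 17r^2, so

    ∬_D (17x^2 + 17y^2) dA = ∫_{0}^{2π} ∫_{2}^{6} (17r^2) · r dr dθ.

Inner integral (in r): ∫_{2}^{6} (17r^2) · r dr = 5440.

Outer integral (in θ): ∫_{0}^{2π} (5440) dθ = 10880π.

Therefore ∬_D (17x^2 + 17y^2) dA = 10880π.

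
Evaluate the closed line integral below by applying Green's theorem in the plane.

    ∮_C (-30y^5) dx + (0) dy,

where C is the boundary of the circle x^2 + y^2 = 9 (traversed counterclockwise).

Green's theorem converts the closed line integral into a double integral over the enclosed region D:

    ∮_C P dx + Q dy = ∬_D (∂Q/∂x - ∂P/∂y) dA.

Here P = -30y^5, Q = 0, so

    ∂Q/∂x = 0,    ∂P/∂y = -150y^4,
    ∂Q/∂x - ∂P/∂y = 150y^4.

D is the region x^2 + y^2 ≤ 9. Evaluating the double integral:

In polar coordinates (x = r cos θ, y = r sin θ, dA = r dr dθ) the integrand becomes 150r^4sin(θ)^4, so

    ∬_D (150y^4) dA = ∫_0^{2π} ∫_0^{3} (150r^4sin(θ)^4) · r dr dθ.

Inner (r from 0 to 3): 18225sin(θ)^4.
Outer (θ from 0 to 2π): 54675π/4.

Therefore ∮_C P dx + Q dy = 54675π/4.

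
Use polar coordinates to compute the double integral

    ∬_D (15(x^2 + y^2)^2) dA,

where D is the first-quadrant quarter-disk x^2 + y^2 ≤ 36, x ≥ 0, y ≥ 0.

The region D is 0 ≤ r ≤ 6, 0 ≤ θ ≤ π/2 in polar coordinates, where x = r cos(θ), y = r sin(θ), and dA = r dr dθ.

Under the substitution, the integrand becomes 15r^4, so

    ∬_D (15(x^2 + y^2)^2) dA = ∫_{0}^{π/2} ∫_{0}^{6} (15r^4) · r dr dθ.

Inner integral (in r): ∫_{0}^{6} (15r^4) · r dr = 116640.

Outer integral (in θ): ∫_{0}^{π/2} (116640) dθ = 58320π.

Therefore ∬_D (15(x^2 + y^2)^2) dA = 58320π.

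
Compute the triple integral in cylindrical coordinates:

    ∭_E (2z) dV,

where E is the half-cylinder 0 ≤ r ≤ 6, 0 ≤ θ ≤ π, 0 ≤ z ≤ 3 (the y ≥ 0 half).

In cylindrical coordinates, x = r cos(θ), y = r sin(θ), z = z, and dV = r dr dθ dz.

The integrand becomes 2z, so

    ∭_E (2z) dV = ∫_{0}^{π} ∫_{0}^{6} ∫_{0}^{3} (2z) · r dz dr dθ.

Inner (z): 9r.
Middle (r from 0 to 6): 162.
Outer (θ): 162π.

Therefore the triple integral equals 162π.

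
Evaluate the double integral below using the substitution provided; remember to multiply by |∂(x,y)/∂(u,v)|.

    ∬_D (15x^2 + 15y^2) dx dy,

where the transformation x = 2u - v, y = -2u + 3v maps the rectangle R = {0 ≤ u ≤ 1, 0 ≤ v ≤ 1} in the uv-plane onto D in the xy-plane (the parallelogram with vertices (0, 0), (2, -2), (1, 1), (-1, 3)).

Compute the Jacobian determinant of (x, y) with respect to (u, v):

    ∂(x,y)/∂(u,v) = | 2  -1 | = (2)(3) - (-1)(-2) = 4.
                   | -2  3 |

Its absolute value is |J| = 4 (the area scaling factor).

Substituting x = 2u - v, y = -2u + 3v into the integrand,

    15x^2 + 15y^2 → 120u^2 - 240u v + 150v^2,

so the integral becomes

    ∬_R (120u^2 - 240u v + 150v^2) · |J| du dv = ∫_0^1 ∫_0^1 (480u^2 - 960u v + 600v^2) dv du.

Inner (v): 480u^2 - 480u + 200.
Outer (u): 120.

Therefore ∬_D (15x^2 + 15y^2) dx dy = 120.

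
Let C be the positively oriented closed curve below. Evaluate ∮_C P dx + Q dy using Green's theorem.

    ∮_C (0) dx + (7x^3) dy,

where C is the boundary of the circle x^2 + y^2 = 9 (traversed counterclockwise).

Green's theorem converts the closed line integral into a double integral over the enclosed region D:

    ∮_C P dx + Q dy = ∬_D (∂Q/∂x - ∂P/∂y) dA.

Here P = 0, Q = 7x^3, so

    ∂Q/∂x = 21x^2,    ∂P/∂y = 0,
    ∂Q/∂x - ∂P/∂y = 21x^2.

D is the region x^2 + y^2 ≤ 9. Evaluating the double integral:

In polar coordinates (x = r cos θ, y = r sin θ, dA = r dr dθ) the integrand becomes 21r^2cos(θ)^2, so

    ∬_D (21x^2) dA = ∫_0^{2π} ∫_0^{3} (21r^2cos(θ)^2) · r dr dθ.

Inner (r from 0 to 3): 1701cos(θ)^2/4.
Outer (θ from 0 to 2π): 1701π/4.

Therefore ∮_C P dx + Q dy = 1701π/4.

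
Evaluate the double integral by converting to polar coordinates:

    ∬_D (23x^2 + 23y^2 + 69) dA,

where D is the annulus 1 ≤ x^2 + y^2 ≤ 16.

The region D is 1 ≤ r ≤ 4, 0 ≤ θ ≤ 2π in polar coordinates, where x = r cos(θ), y = r sin(θ), and dA = r dr dθ.

Under the substitution, the integrand becomes 23r^2 + 69, so

    ∬_D (23x^2 + 23y^2 + 69) dA = ∫_{0}^{2π} ∫_{1}^{4} (23r^2 + 69) · r dr dθ.

Inner integral (in r): ∫_{1}^{4} (23r^2 + 69) · r dr = 7935/4.

Outer integral (in θ): ∫_{0}^{2π} (7935/4) dθ = 7935π/2.

Therefore ∬_D (23x^2 + 23y^2 + 69) dA = 7935π/2.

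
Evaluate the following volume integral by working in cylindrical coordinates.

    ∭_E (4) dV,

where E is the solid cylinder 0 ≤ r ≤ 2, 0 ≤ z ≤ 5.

In cylindrical coordinates, x = r cos(θ), y = r sin(θ), z = z, and dV = r dr dθ dz.

The integrand becomes 4, so

    ∭_E (4) dV = ∫_{0}^{2π} ∫_{0}^{2} ∫_{0}^{5} (4) · r dz dr dθ.

Inner (z): 20r.
Middle (r from 0 to 2): 40.
Outer (θ): 80π.

Therefore the triple integral equals 80π.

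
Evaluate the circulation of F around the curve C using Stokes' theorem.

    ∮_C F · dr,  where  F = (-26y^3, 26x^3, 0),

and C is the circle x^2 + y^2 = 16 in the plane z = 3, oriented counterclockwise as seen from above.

Let S be the flat disk x^2 + y^2 ≤ 16 in the plane z = 3, with upward unit normal n̂ = ẑ. By Stokes' theorem,

    ∮_C F · dr = ∬_S (∇ × F) · n̂ dS = ∬_D (curl F)_z dA,

where D is the disk x^2 + y^2 ≤ 16.

Compute the curl of F = (-26y^3, 26x^3, 0):
    (∇ × F)_x = ∂F_z/∂y - ∂F_y/∂z = 0,
    (∇ × F)_y = ∂F_x/∂z - ∂F_z/∂x = 0,
    (∇ × F)_z = ∂F_y/∂x - ∂F_x/∂y = 78x^2 + 78y^2.

On z = 3, (curl F)_z = 78x^2 + 78y^2.

Convert to polar (x = r cos θ, y = r sin θ, dA = r dr dθ); the integrand becomes 78r^2, so

    ∬_D (curl F)_z dA = ∫_0^{2π} ∫_0^{4} (78r^2) · r dr dθ.

Inner (r from 0 to 4): 4992.
Outer (θ from 0 to 2π): 9984π.

Therefore ∮_C F · dr = 9984π.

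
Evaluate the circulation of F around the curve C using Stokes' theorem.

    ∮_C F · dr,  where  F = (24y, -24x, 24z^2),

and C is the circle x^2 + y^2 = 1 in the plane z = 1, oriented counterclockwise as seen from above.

Let S be the flat disk x^2 + y^2 ≤ 1 in the plane z = 1, with upward unit normal n̂ = ẑ. By Stokes' theorem,

    ∮_C F · dr = ∬_S (∇ × F) · n̂ dS = ∬_D (curl F)_z dA,

where D is the disk x^2 + y^2 ≤ 1.

Compute the curl of F = (24y, -24x, 24z^2):
    (∇ × F)_x = ∂F_z/∂y - ∂F_y/∂z = 0,
    (∇ × F)_y = ∂F_x/∂z - ∂F_z/∂x = 0,
    (∇ × F)_z = ∂F_y/∂x - ∂F_x/∂y = -48.

On z = 1, (curl F)_z = -48.

Convert to polar (x = r cos θ, y = r sin θ, dA = r dr dθ); the integrand becomes -48, so

    ∬_D (curl F)_z dA = ∫_0^{2π} ∫_0^{1} (-48) · r dr dθ.

Inner (r from 0 to 1): -24.
Outer (θ from 0 to 2π): -48π.

Therefore ∮_C F · dr = -48π.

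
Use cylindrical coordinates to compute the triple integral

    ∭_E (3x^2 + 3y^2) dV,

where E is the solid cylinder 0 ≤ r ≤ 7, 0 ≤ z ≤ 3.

In cylindrical coordinates, x = r cos(θ), y = r sin(θ), z = z, and dV = r dr dθ dz.

The integrand becomes 3r^2, so

    ∭_E (3x^2 + 3y^2) dV = ∫_{0}^{2π} ∫_{0}^{7} ∫_{0}^{3} (3r^2) · r dz dr dθ.

Inner (z): 9r^3.
Middle (r from 0 to 7): 21609/4.
Outer (θ): 21609π/2.

Therefore the triple integral equals 21609π/2.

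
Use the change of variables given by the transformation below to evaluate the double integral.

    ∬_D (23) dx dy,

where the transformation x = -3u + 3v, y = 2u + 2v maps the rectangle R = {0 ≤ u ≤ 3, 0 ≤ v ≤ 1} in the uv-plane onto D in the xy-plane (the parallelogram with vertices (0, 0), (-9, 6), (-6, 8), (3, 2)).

Compute the Jacobian determinant of (x, y) with respect to (u, v):

    ∂(x,y)/∂(u,v) = | -3  3 | = (-3)(2) - (3)(2) = -12.
                   | 2  2 |

Its absolute value is |J| = 12 (the area scaling factor).

Substituting x = -3u + 3v, y = 2u + 2v into the integrand,

    23 → 23,

so the integral becomes

    ∬_R (23) · |J| du dv = ∫_0^3 ∫_0^1 (276) dv du.

Inner (v): 276.
Outer (u): 828.

Therefore ∬_D (23) dx dy = 828.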